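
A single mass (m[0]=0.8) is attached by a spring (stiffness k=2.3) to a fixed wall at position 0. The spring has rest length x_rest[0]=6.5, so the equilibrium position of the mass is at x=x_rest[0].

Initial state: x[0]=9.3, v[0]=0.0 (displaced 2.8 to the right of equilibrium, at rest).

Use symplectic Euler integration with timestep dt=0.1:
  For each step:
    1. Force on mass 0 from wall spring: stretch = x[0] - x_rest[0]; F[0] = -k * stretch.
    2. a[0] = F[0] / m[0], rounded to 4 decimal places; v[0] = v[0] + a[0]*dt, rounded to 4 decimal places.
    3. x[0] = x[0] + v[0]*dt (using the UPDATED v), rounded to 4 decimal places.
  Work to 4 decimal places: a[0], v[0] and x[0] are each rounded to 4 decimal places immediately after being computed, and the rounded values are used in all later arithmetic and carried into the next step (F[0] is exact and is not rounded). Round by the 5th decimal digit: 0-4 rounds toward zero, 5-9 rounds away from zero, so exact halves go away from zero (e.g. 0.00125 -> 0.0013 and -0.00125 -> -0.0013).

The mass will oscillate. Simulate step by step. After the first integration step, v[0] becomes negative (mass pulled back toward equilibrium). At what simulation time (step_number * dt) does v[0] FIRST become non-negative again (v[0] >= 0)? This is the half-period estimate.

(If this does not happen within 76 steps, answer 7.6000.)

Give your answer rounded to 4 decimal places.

Step 0: x=[9.3000] v=[0.0000]
Step 1: x=[9.2195] v=[-0.8050]
Step 2: x=[9.0608] v=[-1.5869]
Step 3: x=[8.8285] v=[-2.3231]
Step 4: x=[8.5293] v=[-2.9925]
Step 5: x=[8.1717] v=[-3.5759]
Step 6: x=[7.7661] v=[-4.0565]
Step 7: x=[7.3241] v=[-4.4205]
Step 8: x=[6.8584] v=[-4.6574]
Step 9: x=[6.3824] v=[-4.7604]
Step 10: x=[5.9097] v=[-4.7266]
Step 11: x=[5.4540] v=[-4.5569]
Step 12: x=[5.0284] v=[-4.2562]
Step 13: x=[4.6451] v=[-3.8331]
Step 14: x=[4.3151] v=[-3.2998]
Step 15: x=[4.0479] v=[-2.6716]
Step 16: x=[3.8512] v=[-1.9666]
Step 17: x=[3.7307] v=[-1.2051]
Step 18: x=[3.6898] v=[-0.4089]
Step 19: x=[3.7297] v=[0.3990]
First v>=0 after going negative at step 19, time=1.9000

Answer: 1.9000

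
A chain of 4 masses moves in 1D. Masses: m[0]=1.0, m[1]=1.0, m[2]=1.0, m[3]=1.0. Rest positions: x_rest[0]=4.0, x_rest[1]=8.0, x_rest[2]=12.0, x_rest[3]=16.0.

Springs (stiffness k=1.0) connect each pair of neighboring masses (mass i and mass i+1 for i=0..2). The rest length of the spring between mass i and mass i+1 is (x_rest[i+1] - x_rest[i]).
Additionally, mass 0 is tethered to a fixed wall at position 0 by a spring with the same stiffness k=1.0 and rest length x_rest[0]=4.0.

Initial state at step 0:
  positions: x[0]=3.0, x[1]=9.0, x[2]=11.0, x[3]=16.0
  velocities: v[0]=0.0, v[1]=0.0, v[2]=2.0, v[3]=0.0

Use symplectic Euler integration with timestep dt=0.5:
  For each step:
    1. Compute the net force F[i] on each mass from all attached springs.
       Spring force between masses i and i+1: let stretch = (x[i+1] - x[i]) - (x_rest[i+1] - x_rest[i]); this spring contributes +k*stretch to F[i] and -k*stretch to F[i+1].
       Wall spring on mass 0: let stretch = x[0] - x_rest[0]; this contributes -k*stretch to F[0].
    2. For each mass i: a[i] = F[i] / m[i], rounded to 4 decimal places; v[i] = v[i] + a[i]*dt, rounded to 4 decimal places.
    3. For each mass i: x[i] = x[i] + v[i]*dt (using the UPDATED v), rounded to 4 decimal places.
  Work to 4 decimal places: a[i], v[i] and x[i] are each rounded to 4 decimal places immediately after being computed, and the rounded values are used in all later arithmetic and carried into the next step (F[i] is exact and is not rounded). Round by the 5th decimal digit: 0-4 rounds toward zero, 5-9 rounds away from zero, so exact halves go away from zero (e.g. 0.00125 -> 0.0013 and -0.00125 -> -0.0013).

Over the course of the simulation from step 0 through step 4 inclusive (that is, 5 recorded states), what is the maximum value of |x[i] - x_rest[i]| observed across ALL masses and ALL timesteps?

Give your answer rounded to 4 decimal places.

Step 0: x=[3.0000 9.0000 11.0000 16.0000] v=[0.0000 0.0000 2.0000 0.0000]
Step 1: x=[3.7500 8.0000 12.7500 15.7500] v=[1.5000 -2.0000 3.5000 -0.5000]
Step 2: x=[4.6250 7.1250 14.0625 15.7500] v=[1.7500 -1.7500 2.6250 0.0000]
Step 3: x=[4.9688 7.3594 14.0625 16.3282] v=[0.6875 0.4688 0.0000 1.1563]
Step 4: x=[4.6680 8.6720 12.9532 17.3400] v=[-0.6016 2.6251 -2.2187 2.0235]
Max displacement = 2.0625

Answer: 2.0625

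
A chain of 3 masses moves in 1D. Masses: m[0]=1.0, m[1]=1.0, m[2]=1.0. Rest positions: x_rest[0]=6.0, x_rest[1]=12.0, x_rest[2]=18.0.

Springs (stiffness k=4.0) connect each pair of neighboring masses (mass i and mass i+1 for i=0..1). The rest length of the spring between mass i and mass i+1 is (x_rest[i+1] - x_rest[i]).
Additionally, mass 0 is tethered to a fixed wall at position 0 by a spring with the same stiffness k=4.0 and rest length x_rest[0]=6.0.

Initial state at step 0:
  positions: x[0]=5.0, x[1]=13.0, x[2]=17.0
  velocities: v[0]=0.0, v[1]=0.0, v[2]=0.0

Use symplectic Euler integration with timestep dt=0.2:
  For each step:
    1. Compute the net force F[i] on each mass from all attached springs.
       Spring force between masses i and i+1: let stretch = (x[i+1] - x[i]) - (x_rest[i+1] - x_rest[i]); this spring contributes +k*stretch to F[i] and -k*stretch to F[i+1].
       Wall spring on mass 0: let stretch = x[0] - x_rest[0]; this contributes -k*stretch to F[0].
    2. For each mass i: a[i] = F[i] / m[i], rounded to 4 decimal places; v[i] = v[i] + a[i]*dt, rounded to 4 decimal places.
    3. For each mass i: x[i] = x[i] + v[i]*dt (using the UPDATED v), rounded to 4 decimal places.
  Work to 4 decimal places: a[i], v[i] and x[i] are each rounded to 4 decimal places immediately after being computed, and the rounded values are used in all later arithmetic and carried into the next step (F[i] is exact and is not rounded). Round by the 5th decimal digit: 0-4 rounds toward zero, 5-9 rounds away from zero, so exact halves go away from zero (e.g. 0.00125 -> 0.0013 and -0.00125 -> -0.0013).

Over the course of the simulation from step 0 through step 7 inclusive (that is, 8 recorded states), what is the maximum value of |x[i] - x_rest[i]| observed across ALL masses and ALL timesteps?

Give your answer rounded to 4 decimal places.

Step 0: x=[5.0000 13.0000 17.0000] v=[0.0000 0.0000 0.0000]
Step 1: x=[5.4800 12.3600 17.3200] v=[2.4000 -3.2000 1.6000]
Step 2: x=[6.1840 11.4128 17.8064] v=[3.5200 -4.7360 2.4320]
Step 3: x=[6.7352 10.6520 18.2298] v=[2.7558 -3.8042 2.1171]
Step 4: x=[6.8354 10.4769 18.4008] v=[0.5011 -0.8754 0.8549]
Step 5: x=[6.4246 10.9870 18.2640] v=[-2.0540 2.5505 -0.6842]
Step 6: x=[5.7158 11.9314 17.9228] v=[-3.5438 4.7222 -1.7058]
Step 7: x=[5.0870 12.8400 17.5830] v=[-3.1440 4.5428 -1.6989]
Max displacement = 1.5231

Answer: 1.5231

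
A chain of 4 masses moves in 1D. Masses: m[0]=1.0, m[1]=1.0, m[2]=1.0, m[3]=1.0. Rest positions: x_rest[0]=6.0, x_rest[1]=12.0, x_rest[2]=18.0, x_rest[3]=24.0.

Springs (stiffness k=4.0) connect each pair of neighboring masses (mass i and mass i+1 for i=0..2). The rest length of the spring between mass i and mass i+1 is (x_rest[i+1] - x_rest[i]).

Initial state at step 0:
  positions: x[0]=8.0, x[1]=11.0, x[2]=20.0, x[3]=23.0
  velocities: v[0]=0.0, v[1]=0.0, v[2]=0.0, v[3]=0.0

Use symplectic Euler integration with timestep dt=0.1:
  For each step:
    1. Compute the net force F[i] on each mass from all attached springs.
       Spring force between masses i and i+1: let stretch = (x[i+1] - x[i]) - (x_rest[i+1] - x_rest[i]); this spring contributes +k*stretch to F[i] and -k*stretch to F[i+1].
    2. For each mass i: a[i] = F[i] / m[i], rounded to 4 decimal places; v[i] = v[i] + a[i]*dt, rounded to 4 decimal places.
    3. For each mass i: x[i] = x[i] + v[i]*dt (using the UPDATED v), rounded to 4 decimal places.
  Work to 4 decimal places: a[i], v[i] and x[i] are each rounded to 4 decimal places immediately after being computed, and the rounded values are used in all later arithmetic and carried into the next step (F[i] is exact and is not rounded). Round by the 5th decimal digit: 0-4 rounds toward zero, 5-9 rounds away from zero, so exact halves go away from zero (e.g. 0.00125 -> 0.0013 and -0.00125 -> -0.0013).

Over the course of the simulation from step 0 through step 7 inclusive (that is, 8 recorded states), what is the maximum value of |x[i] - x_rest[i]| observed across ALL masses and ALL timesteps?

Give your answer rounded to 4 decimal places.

Step 0: x=[8.0000 11.0000 20.0000 23.0000] v=[0.0000 0.0000 0.0000 0.0000]
Step 1: x=[7.8800 11.2400 19.7600 23.1200] v=[-1.2000 2.4000 -2.4000 1.2000]
Step 2: x=[7.6544 11.6864 19.3136 23.3456] v=[-2.2560 4.4640 -4.4640 2.2560]
Step 3: x=[7.3501 12.2766 18.7234 23.6499] v=[-3.0432 5.9021 -5.9021 3.0432]
Step 4: x=[7.0028 12.9276 18.0724 23.9972] v=[-3.4726 6.5102 -6.5102 3.4726]
Step 5: x=[6.6525 13.5474 17.4526 24.3475] v=[-3.5027 6.1982 -6.1982 3.5027]
Step 6: x=[6.3380 14.0476 16.9524 24.6620] v=[-3.1447 5.0023 -5.0023 3.1447]
Step 7: x=[6.0919 14.3556 16.6444 24.9081] v=[-2.4609 3.0804 -3.0804 2.4609]
Max displacement = 2.3556

Answer: 2.3556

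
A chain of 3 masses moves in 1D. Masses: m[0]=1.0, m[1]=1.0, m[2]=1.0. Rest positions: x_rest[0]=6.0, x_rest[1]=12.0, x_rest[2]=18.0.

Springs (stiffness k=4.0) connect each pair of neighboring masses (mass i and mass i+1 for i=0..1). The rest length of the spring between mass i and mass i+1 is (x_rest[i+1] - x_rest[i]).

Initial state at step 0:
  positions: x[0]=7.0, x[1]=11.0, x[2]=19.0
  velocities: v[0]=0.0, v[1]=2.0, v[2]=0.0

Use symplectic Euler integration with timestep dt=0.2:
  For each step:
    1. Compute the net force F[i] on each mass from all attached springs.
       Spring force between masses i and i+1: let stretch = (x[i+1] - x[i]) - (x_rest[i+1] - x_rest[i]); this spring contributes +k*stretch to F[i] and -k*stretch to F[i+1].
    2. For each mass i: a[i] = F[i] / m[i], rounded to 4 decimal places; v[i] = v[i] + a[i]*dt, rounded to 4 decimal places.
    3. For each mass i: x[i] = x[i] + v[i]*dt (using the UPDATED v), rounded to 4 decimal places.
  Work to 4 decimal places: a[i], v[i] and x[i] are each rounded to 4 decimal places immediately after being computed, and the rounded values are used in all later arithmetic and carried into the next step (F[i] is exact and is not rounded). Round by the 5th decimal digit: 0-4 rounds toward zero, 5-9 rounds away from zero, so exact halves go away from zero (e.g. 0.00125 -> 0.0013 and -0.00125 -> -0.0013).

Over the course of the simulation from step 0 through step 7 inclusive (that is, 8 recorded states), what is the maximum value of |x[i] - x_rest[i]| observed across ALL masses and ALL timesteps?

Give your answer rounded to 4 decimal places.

Step 0: x=[7.0000 11.0000 19.0000] v=[0.0000 2.0000 0.0000]
Step 1: x=[6.6800 12.0400 18.6800] v=[-1.6000 5.2000 -1.6000]
Step 2: x=[6.2576 13.2848 18.2576] v=[-2.1120 6.2240 -2.1120]
Step 3: x=[5.9996 14.2009 17.9996] v=[-1.2902 4.5805 -1.2902]
Step 4: x=[6.0938 14.4126 18.0938] v=[0.4708 1.0584 0.4708]
Step 5: x=[6.5590 13.8823 18.5590] v=[2.3258 -2.6517 2.3258]
Step 6: x=[7.2359 12.9285 19.2359] v=[3.3844 -4.7690 3.3844]
Step 7: x=[7.8636 12.0731 19.8636] v=[3.1385 -4.2772 3.1385]
Max displacement = 2.4126

Answer: 2.4126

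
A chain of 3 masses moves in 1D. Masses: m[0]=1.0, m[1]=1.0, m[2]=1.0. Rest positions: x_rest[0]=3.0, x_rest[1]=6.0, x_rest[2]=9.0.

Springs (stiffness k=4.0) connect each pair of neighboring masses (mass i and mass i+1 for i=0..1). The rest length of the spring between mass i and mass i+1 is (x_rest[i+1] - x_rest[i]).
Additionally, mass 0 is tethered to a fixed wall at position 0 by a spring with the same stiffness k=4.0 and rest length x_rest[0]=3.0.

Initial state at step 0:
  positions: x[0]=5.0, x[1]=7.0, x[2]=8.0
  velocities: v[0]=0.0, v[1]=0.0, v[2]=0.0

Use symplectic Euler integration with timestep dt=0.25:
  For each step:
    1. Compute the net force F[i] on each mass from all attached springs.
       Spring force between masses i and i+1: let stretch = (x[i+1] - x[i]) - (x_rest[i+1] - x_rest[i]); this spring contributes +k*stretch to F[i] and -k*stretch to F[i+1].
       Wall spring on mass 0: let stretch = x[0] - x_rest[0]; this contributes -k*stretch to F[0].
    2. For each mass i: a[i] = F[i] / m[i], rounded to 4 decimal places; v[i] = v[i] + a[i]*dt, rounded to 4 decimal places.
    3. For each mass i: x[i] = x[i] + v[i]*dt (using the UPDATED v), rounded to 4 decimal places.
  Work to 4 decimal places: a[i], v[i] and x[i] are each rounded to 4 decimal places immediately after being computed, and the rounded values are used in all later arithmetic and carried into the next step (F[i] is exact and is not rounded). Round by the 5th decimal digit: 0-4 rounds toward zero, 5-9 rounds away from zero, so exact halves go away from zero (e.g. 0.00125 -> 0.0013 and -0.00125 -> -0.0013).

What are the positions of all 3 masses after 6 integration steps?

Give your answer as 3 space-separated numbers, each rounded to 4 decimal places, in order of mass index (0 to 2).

Step 0: x=[5.0000 7.0000 8.0000] v=[0.0000 0.0000 0.0000]
Step 1: x=[4.2500 6.7500 8.5000] v=[-3.0000 -1.0000 2.0000]
Step 2: x=[3.0625 6.3125 9.3125] v=[-4.7500 -1.7500 3.2500]
Step 3: x=[1.9219 5.8125 10.1250] v=[-4.5625 -2.0000 3.2500]
Step 4: x=[1.2735 5.4180 10.6094] v=[-2.5938 -1.5781 1.9375]
Step 5: x=[1.3428 5.2852 10.5459] v=[0.2772 -0.5312 -0.2539]
Step 6: x=[2.0620 5.4820 9.9173] v=[2.8768 0.7871 -2.5146]

Answer: 2.0620 5.4820 9.9173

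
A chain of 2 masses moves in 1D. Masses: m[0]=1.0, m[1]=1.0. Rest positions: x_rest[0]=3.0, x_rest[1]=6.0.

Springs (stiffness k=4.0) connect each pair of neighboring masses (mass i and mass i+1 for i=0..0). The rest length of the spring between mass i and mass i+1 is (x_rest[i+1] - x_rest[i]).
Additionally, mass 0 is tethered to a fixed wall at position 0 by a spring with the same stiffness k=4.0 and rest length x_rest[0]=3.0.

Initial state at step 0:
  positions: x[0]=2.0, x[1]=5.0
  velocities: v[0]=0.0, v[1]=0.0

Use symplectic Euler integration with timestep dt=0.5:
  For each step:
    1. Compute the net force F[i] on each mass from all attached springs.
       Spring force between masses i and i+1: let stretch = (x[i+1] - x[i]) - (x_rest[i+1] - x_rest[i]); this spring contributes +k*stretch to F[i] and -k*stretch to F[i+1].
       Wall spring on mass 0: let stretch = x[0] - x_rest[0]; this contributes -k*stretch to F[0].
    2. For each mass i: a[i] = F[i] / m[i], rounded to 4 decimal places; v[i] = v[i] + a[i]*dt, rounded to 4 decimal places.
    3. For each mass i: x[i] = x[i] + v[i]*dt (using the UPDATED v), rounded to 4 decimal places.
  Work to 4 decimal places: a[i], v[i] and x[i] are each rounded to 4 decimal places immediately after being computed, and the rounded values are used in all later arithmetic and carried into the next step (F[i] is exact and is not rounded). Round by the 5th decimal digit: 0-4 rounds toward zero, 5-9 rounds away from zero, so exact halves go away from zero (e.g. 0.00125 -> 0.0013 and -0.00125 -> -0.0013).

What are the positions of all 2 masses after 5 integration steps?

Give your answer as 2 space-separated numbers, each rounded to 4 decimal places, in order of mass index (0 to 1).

Answer: 4.0000 7.0000

Derivation:
Step 0: x=[2.0000 5.0000] v=[0.0000 0.0000]
Step 1: x=[3.0000 5.0000] v=[2.0000 0.0000]
Step 2: x=[3.0000 6.0000] v=[0.0000 2.0000]
Step 3: x=[3.0000 7.0000] v=[0.0000 2.0000]
Step 4: x=[4.0000 7.0000] v=[2.0000 0.0000]
Step 5: x=[4.0000 7.0000] v=[0.0000 0.0000]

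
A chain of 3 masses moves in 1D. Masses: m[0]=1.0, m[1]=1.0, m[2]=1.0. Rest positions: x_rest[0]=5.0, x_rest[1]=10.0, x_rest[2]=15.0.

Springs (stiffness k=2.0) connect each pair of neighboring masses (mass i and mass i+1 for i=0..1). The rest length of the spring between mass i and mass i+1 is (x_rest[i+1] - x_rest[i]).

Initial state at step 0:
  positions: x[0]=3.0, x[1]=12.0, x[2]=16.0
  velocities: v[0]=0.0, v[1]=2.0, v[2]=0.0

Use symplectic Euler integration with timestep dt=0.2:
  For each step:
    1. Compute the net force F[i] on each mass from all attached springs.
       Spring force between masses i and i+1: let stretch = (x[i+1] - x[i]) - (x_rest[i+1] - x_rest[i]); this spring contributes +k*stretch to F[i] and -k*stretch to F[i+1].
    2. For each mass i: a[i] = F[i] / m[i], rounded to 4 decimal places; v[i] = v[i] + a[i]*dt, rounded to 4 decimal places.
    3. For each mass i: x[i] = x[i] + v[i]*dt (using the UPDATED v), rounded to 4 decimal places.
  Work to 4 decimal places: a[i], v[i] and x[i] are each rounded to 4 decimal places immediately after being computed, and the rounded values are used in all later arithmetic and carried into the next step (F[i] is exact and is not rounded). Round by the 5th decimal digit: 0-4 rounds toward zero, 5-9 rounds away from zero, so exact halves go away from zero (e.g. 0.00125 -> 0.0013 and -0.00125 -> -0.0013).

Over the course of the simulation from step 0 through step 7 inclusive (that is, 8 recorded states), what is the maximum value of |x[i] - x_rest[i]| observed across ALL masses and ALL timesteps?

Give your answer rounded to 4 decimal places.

Step 0: x=[3.0000 12.0000 16.0000] v=[0.0000 2.0000 0.0000]
Step 1: x=[3.3200 12.0000 16.0800] v=[1.6000 0.0000 0.4000]
Step 2: x=[3.9344 11.6320 16.2336] v=[3.0720 -1.8400 0.7680]
Step 3: x=[4.7646 11.0163 16.4191] v=[4.1510 -3.0784 0.9274]
Step 4: x=[5.6949 10.3327 16.5724] v=[4.6517 -3.4180 0.7663]
Step 5: x=[6.5963 9.7773 16.6265] v=[4.5068 -2.7772 0.2704]
Step 6: x=[7.3521 9.5153 16.5326] v=[3.7792 -1.3099 -0.4693]
Step 7: x=[7.8810 9.6416 16.2774] v=[2.6445 0.6317 -1.2762]
Max displacement = 2.8810

Answer: 2.8810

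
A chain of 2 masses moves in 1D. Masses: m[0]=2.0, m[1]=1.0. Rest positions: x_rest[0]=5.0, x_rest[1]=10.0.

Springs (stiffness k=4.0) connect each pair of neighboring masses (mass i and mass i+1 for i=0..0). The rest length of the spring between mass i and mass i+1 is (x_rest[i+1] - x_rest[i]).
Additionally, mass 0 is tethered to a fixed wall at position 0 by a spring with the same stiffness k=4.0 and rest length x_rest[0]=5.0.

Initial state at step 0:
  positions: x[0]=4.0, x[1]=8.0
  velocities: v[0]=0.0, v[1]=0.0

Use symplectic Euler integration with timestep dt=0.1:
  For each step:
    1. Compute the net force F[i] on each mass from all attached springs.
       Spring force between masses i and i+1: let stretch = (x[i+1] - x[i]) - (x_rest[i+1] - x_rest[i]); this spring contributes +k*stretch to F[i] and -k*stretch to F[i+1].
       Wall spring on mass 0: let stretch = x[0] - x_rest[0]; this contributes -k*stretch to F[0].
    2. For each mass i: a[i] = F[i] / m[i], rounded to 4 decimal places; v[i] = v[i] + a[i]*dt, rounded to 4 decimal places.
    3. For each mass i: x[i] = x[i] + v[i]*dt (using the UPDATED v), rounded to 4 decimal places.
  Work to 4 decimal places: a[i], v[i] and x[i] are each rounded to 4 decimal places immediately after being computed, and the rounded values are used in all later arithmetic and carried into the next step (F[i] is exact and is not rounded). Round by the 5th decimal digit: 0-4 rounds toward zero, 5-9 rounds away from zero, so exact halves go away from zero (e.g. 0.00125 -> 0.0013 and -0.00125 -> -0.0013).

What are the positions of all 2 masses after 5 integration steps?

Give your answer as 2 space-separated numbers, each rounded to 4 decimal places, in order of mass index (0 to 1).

Answer: 4.0262 8.5467

Derivation:
Step 0: x=[4.0000 8.0000] v=[0.0000 0.0000]
Step 1: x=[4.0000 8.0400] v=[0.0000 0.4000]
Step 2: x=[4.0008 8.1184] v=[0.0080 0.7840]
Step 3: x=[4.0039 8.2321] v=[0.0314 1.1370]
Step 4: x=[4.0115 8.3767] v=[0.0763 1.4457]
Step 5: x=[4.0262 8.5467] v=[0.1470 1.6996]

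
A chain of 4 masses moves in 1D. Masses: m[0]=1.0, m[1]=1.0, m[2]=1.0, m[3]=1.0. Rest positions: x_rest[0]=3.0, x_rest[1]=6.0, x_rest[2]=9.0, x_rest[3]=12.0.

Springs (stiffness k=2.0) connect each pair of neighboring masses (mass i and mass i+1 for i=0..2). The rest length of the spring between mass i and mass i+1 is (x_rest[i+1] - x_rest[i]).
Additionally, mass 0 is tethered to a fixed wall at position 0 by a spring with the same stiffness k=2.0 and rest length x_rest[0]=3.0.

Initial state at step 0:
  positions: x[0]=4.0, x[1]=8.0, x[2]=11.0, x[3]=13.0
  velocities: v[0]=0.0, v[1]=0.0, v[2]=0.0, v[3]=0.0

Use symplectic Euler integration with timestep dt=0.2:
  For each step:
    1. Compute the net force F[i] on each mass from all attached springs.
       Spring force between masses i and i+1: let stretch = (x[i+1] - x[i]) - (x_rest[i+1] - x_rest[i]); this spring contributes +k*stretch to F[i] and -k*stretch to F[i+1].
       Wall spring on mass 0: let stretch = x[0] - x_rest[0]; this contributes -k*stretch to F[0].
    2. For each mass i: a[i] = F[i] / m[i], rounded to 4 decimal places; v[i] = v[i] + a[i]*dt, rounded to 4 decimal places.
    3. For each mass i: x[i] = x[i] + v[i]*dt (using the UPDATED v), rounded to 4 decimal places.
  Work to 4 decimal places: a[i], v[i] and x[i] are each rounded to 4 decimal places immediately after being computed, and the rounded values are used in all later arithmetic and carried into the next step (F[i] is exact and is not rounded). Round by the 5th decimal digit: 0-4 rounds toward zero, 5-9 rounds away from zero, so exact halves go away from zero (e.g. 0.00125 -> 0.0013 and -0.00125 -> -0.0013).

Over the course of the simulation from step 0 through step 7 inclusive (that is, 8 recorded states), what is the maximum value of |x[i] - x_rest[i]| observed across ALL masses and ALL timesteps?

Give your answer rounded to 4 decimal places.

Answer: 2.0009

Derivation:
Step 0: x=[4.0000 8.0000 11.0000 13.0000] v=[0.0000 0.0000 0.0000 0.0000]
Step 1: x=[4.0000 7.9200 10.9200 13.0800] v=[0.0000 -0.4000 -0.4000 0.4000]
Step 2: x=[3.9936 7.7664 10.7728 13.2272] v=[-0.0320 -0.7680 -0.7360 0.7360]
Step 3: x=[3.9695 7.5515 10.5814 13.4180] v=[-0.1203 -1.0746 -0.9568 0.9542]
Step 4: x=[3.9144 7.2924 10.3746 13.6219] v=[-0.2753 -1.2954 -1.0341 1.0196]
Step 5: x=[3.8164 7.0097 10.1810 13.8060] v=[-0.4899 -1.4137 -0.9681 0.9207]
Step 6: x=[3.6686 6.7252 10.0237 13.9401] v=[-0.7391 -1.4225 -0.7866 0.6707]
Step 7: x=[3.4718 6.4601 9.9158 14.0009] v=[-0.9839 -1.3257 -0.5394 0.3041]
Max displacement = 2.0009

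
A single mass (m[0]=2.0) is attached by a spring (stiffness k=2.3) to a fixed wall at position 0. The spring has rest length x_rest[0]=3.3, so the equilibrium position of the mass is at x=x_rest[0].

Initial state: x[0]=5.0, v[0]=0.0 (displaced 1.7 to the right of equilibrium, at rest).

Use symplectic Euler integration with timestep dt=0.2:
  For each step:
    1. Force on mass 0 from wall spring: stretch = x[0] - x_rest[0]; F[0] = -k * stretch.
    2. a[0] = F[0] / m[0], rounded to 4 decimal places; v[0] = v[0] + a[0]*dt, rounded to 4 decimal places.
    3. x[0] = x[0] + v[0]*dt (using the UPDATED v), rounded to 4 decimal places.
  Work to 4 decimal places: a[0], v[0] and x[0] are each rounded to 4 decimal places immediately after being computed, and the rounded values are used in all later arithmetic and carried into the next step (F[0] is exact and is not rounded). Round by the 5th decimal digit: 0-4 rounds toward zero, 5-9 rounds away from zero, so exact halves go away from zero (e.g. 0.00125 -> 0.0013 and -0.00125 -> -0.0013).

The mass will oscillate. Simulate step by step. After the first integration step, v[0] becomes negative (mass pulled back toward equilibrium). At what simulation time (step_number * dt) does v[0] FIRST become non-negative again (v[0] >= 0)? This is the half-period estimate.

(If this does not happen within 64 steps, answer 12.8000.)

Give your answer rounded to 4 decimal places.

Step 0: x=[5.0000] v=[0.0000]
Step 1: x=[4.9218] v=[-0.3910]
Step 2: x=[4.7690] v=[-0.7640]
Step 3: x=[4.5486] v=[-1.1019]
Step 4: x=[4.2708] v=[-1.3891]
Step 5: x=[3.9483] v=[-1.6124]
Step 6: x=[3.5960] v=[-1.7615]
Step 7: x=[3.2301] v=[-1.8296]
Step 8: x=[2.8674] v=[-1.8135]
Step 9: x=[2.5246] v=[-1.7140]
Step 10: x=[2.2175] v=[-1.5357]
Step 11: x=[1.9602] v=[-1.2867]
Step 12: x=[1.7645] v=[-0.9785]
Step 13: x=[1.6394] v=[-0.6253]
Step 14: x=[1.5907] v=[-0.2434]
Step 15: x=[1.6206] v=[0.1497]
First v>=0 after going negative at step 15, time=3.0000

Answer: 3.0000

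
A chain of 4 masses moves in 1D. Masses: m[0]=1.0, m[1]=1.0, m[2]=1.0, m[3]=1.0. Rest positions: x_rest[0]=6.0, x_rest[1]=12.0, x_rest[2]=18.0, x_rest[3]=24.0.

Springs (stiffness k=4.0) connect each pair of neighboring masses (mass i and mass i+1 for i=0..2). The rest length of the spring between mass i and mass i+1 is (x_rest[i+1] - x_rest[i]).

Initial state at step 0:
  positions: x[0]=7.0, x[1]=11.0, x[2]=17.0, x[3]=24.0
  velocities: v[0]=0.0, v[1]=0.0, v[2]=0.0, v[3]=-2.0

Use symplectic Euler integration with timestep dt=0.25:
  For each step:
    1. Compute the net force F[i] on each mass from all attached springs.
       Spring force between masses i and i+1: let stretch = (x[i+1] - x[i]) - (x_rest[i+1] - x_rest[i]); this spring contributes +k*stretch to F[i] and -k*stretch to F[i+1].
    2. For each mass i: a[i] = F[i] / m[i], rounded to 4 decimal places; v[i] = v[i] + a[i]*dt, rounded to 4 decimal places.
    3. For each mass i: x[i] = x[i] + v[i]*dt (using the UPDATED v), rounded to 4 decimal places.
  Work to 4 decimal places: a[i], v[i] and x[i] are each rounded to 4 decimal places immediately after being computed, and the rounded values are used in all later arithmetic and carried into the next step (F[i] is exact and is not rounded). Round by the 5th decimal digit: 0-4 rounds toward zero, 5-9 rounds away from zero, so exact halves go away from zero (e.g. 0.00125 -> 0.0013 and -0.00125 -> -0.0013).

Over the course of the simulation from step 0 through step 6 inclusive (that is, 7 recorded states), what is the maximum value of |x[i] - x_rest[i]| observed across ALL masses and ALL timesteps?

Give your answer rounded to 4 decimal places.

Step 0: x=[7.0000 11.0000 17.0000 24.0000] v=[0.0000 0.0000 0.0000 -2.0000]
Step 1: x=[6.5000 11.5000 17.2500 23.2500] v=[-2.0000 2.0000 1.0000 -3.0000]
Step 2: x=[5.7500 12.1875 17.5625 22.5000] v=[-3.0000 2.7500 1.2500 -3.0000]
Step 3: x=[5.1094 12.6094 17.7656 22.0156] v=[-2.5625 1.6875 0.8125 -1.9375]
Step 4: x=[4.8438 12.4453 17.7422 21.9687] v=[-1.0625 -0.6563 -0.0937 -0.1875]
Step 5: x=[4.9786 11.7051 17.4512 22.3652] v=[0.5390 -2.9609 -1.1641 1.5860]
Step 6: x=[5.2950 10.7198 16.9522 23.0332] v=[1.2655 -3.9413 -1.9962 2.6720]
Max displacement = 2.0313

Answer: 2.0313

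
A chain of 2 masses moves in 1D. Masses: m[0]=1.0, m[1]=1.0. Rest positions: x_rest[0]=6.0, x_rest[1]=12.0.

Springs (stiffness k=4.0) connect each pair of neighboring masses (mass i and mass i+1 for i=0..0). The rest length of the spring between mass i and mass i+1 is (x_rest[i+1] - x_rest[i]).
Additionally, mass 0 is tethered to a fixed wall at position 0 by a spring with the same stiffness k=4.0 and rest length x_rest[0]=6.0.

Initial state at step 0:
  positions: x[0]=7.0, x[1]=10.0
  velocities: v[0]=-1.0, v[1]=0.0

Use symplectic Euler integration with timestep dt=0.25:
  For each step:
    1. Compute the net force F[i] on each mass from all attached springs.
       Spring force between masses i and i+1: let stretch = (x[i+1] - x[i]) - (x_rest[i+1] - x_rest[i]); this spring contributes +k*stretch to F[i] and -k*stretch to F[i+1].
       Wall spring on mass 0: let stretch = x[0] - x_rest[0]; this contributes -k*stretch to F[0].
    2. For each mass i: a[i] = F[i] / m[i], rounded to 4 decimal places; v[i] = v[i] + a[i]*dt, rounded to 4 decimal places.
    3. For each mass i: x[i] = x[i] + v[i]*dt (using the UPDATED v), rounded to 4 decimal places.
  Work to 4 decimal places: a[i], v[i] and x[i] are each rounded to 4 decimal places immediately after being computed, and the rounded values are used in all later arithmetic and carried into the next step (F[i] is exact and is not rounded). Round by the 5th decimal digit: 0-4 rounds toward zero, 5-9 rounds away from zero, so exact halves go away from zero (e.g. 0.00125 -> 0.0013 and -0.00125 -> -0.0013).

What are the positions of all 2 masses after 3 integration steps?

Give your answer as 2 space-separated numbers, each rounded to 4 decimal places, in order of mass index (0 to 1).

Step 0: x=[7.0000 10.0000] v=[-1.0000 0.0000]
Step 1: x=[5.7500 10.7500] v=[-5.0000 3.0000]
Step 2: x=[4.3125 11.7500] v=[-5.7500 4.0000]
Step 3: x=[3.6563 12.3906] v=[-2.6250 2.5625]

Answer: 3.6563 12.3906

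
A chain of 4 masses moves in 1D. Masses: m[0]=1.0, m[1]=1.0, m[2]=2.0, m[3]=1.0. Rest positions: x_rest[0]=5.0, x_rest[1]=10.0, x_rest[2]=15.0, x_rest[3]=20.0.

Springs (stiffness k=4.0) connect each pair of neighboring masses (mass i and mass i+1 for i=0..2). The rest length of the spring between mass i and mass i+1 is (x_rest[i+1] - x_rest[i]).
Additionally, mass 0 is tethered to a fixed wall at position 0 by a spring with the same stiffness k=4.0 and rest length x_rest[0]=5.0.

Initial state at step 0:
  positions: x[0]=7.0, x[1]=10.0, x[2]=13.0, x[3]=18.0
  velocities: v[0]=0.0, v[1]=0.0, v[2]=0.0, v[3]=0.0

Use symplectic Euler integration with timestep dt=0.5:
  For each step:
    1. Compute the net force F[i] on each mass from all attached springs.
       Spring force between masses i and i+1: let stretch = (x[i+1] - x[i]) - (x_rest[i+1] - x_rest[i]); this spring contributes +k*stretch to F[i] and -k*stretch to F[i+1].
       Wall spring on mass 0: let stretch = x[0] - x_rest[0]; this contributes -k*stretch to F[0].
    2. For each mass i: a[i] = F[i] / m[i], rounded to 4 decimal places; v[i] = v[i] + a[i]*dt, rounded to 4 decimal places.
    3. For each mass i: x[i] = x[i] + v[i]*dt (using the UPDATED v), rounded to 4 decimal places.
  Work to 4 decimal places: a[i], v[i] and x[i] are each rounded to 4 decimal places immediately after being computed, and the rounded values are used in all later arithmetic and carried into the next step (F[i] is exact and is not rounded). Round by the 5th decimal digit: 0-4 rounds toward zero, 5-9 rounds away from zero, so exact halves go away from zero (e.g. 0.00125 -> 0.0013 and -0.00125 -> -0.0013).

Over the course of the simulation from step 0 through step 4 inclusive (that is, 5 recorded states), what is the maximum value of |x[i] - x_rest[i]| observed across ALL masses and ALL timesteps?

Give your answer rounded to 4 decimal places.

Answer: 3.0000

Derivation:
Step 0: x=[7.0000 10.0000 13.0000 18.0000] v=[0.0000 0.0000 0.0000 0.0000]
Step 1: x=[3.0000 10.0000 14.0000 18.0000] v=[-8.0000 0.0000 2.0000 0.0000]
Step 2: x=[3.0000 7.0000 15.0000 19.0000] v=[0.0000 -6.0000 2.0000 2.0000]
Step 3: x=[4.0000 8.0000 14.0000 21.0000] v=[2.0000 2.0000 -2.0000 4.0000]
Step 4: x=[5.0000 11.0000 13.5000 21.0000] v=[2.0000 6.0000 -1.0000 0.0000]
Max displacement = 3.0000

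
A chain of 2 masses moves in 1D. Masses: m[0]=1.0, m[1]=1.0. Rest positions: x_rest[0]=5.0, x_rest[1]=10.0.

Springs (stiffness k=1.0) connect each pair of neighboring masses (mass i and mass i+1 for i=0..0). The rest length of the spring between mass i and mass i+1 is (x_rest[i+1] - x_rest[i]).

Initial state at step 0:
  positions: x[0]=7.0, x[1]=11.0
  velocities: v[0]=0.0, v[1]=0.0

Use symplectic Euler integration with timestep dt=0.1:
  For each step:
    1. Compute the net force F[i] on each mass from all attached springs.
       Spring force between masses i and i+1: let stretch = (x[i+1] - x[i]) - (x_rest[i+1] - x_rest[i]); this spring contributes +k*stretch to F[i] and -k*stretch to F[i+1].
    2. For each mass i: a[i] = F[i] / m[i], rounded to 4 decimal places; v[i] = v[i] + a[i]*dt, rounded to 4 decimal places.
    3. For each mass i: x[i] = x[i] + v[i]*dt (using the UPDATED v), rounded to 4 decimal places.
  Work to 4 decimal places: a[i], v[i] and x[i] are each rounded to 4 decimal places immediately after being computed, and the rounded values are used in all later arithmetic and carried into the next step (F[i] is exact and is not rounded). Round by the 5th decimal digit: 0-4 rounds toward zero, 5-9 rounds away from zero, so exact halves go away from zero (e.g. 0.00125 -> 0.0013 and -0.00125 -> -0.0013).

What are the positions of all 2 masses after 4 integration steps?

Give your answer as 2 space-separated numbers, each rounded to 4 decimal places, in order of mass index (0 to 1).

Answer: 6.9030 11.0970

Derivation:
Step 0: x=[7.0000 11.0000] v=[0.0000 0.0000]
Step 1: x=[6.9900 11.0100] v=[-0.1000 0.1000]
Step 2: x=[6.9702 11.0298] v=[-0.1980 0.1980]
Step 3: x=[6.9410 11.0590] v=[-0.2920 0.2920]
Step 4: x=[6.9030 11.0970] v=[-0.3802 0.3802]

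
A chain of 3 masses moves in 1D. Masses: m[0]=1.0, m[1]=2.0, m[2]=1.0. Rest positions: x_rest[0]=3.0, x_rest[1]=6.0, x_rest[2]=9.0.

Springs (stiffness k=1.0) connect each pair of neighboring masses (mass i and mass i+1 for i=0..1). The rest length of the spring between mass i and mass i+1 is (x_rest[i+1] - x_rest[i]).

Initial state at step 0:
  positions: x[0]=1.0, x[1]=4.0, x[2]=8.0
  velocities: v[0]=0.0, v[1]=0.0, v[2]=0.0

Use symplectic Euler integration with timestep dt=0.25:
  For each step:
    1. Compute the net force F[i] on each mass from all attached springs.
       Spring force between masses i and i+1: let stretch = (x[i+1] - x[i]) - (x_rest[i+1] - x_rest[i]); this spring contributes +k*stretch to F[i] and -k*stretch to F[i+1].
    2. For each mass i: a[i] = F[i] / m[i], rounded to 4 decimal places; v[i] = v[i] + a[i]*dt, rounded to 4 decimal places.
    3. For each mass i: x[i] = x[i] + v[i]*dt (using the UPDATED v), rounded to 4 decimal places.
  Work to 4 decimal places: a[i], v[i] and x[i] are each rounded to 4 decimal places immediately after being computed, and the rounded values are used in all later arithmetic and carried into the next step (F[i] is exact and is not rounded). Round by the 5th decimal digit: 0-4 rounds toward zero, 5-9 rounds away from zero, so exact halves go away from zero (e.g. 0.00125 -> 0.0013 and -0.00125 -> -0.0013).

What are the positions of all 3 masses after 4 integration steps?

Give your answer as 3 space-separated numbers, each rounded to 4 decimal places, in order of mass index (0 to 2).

Step 0: x=[1.0000 4.0000 8.0000] v=[0.0000 0.0000 0.0000]
Step 1: x=[1.0000 4.0313 7.9375] v=[0.0000 0.1250 -0.2500]
Step 2: x=[1.0020 4.0899 7.8184] v=[0.0078 0.2344 -0.4766]
Step 3: x=[1.0095 4.1685 7.6537] v=[0.0298 0.3145 -0.6587]
Step 4: x=[1.0269 4.2573 7.4587] v=[0.0696 0.3553 -0.7800]

Answer: 1.0269 4.2573 7.4587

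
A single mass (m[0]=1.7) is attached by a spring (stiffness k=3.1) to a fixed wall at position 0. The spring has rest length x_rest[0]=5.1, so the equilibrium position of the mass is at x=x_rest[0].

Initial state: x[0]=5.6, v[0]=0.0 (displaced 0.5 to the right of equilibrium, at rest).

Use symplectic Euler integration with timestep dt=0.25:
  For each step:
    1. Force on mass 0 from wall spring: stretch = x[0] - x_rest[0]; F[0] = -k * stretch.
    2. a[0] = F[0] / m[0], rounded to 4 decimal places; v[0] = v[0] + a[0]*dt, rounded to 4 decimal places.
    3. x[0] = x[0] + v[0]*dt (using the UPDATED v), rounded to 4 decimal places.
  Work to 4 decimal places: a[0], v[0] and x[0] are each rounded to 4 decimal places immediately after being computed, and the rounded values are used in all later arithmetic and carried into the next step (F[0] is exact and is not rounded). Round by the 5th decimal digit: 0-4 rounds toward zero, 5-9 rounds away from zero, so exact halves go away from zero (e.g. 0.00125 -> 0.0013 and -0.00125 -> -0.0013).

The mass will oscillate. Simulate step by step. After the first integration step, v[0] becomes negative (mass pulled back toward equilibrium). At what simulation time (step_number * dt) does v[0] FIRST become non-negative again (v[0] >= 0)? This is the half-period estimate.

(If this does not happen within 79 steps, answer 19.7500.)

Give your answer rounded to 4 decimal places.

Answer: 2.5000

Derivation:
Step 0: x=[5.6000] v=[0.0000]
Step 1: x=[5.5430] v=[-0.2280]
Step 2: x=[5.4355] v=[-0.4300]
Step 3: x=[5.2898] v=[-0.5830]
Step 4: x=[5.1224] v=[-0.6695]
Step 5: x=[4.9525] v=[-0.6797]
Step 6: x=[4.7994] v=[-0.6125]
Step 7: x=[4.6805] v=[-0.4755]
Step 8: x=[4.6094] v=[-0.2843]
Step 9: x=[4.5942] v=[-0.0607]
Step 10: x=[4.6367] v=[0.1699]
First v>=0 after going negative at step 10, time=2.5000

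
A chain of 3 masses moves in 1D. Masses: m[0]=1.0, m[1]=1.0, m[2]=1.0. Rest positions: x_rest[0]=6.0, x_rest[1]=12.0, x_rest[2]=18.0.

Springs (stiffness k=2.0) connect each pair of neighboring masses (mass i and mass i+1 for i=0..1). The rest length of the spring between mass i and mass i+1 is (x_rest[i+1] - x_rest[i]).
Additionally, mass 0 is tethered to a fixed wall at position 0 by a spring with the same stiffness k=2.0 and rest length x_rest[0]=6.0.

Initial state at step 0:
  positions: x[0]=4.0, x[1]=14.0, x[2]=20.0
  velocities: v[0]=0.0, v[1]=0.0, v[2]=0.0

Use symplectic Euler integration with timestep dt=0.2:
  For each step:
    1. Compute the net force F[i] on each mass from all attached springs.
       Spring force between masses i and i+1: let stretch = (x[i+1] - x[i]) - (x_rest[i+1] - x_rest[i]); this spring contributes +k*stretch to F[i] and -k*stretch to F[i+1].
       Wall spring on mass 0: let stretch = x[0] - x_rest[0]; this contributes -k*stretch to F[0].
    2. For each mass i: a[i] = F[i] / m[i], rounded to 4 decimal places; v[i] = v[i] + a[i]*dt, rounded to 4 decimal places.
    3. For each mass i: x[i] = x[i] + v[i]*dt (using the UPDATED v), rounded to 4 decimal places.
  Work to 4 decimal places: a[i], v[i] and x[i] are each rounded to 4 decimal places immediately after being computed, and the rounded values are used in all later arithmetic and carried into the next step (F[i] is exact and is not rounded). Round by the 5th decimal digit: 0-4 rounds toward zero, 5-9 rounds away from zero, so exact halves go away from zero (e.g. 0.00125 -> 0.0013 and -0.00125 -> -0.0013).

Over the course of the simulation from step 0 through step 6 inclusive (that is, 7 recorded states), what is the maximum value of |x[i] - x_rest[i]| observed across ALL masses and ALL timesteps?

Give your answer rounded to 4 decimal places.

Step 0: x=[4.0000 14.0000 20.0000] v=[0.0000 0.0000 0.0000]
Step 1: x=[4.4800 13.6800 20.0000] v=[2.4000 -1.6000 0.0000]
Step 2: x=[5.3376 13.1296 19.9744] v=[4.2880 -2.7520 -0.1280]
Step 3: x=[6.3916 12.5034 19.8812] v=[5.2698 -3.1309 -0.4659]
Step 4: x=[7.4232 11.9785 19.6778] v=[5.1579 -2.6245 -1.0170]
Step 5: x=[8.2253 11.7051 19.3385] v=[4.0107 -1.3669 -1.6967]
Step 6: x=[8.6478 11.7640 18.8685] v=[2.1125 0.2945 -2.3501]
Max displacement = 2.6478

Answer: 2.6478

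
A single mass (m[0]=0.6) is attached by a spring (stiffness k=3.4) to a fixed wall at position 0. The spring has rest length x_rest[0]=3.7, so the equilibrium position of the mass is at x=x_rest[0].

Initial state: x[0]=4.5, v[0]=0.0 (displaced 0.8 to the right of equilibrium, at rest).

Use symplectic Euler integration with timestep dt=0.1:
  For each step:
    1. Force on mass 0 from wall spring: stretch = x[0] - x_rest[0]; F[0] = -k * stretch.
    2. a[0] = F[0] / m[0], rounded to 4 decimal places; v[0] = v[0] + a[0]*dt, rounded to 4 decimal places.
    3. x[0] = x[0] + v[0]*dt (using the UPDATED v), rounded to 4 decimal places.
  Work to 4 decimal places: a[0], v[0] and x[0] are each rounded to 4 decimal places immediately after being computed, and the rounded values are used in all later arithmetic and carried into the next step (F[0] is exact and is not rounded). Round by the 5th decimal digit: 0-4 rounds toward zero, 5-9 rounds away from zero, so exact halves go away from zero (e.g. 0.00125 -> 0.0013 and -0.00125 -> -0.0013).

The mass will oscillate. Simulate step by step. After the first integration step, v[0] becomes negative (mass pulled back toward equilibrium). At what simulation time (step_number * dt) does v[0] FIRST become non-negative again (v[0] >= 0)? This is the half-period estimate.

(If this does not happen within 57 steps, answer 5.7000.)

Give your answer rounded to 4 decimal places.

Answer: 1.4000

Derivation:
Step 0: x=[4.5000] v=[0.0000]
Step 1: x=[4.4547] v=[-0.4533]
Step 2: x=[4.3666] v=[-0.8810]
Step 3: x=[4.2407] v=[-1.2587]
Step 4: x=[4.0842] v=[-1.5651]
Step 5: x=[3.9059] v=[-1.7828]
Step 6: x=[3.7160] v=[-1.8995]
Step 7: x=[3.5251] v=[-1.9086]
Step 8: x=[3.3442] v=[-1.8095]
Step 9: x=[3.1834] v=[-1.6079]
Step 10: x=[3.0519] v=[-1.3152]
Step 11: x=[2.9571] v=[-0.9479]
Step 12: x=[2.9044] v=[-0.5269]
Step 13: x=[2.8968] v=[-0.0761]
Step 14: x=[2.9347] v=[0.3791]
First v>=0 after going negative at step 14, time=1.4000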